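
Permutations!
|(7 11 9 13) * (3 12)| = |(3 12)(7 11 9 13)| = 4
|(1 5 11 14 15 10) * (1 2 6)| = 8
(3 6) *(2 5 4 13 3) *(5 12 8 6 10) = (2 12 8 6)(3 10 5 4 13) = [0, 1, 12, 10, 13, 4, 2, 7, 6, 9, 5, 11, 8, 3]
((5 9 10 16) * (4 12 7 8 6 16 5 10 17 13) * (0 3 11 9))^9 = ((0 3 11 9 17 13 4 12 7 8 6 16 10 5))^9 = (0 8 17 5 7 9 10 12 11 16 4 3 6 13)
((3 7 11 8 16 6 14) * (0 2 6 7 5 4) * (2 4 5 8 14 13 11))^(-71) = (0 4)(2 6 13 11 14 3 8 16 7)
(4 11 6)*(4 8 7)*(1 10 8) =(1 10 8 7 4 11 6) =[0, 10, 2, 3, 11, 5, 1, 4, 7, 9, 8, 6]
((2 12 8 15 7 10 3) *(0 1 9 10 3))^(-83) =((0 1 9 10)(2 12 8 15 7 3))^(-83) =(0 1 9 10)(2 12 8 15 7 3)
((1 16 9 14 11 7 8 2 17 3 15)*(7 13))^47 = ((1 16 9 14 11 13 7 8 2 17 3 15))^47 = (1 15 3 17 2 8 7 13 11 14 9 16)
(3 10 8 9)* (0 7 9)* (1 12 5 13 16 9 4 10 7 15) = (0 15 1 12 5 13 16 9 3 7 4 10 8) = [15, 12, 2, 7, 10, 13, 6, 4, 0, 3, 8, 11, 5, 16, 14, 1, 9]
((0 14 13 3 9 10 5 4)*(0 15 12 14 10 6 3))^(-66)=(0 14 15 5)(4 10 13 12)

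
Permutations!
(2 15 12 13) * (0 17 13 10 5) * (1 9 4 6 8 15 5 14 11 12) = (0 17 13 2 5)(1 9 4 6 8 15)(10 14 11 12) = [17, 9, 5, 3, 6, 0, 8, 7, 15, 4, 14, 12, 10, 2, 11, 1, 16, 13]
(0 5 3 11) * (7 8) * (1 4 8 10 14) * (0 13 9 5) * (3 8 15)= (1 4 15 3 11 13 9 5 8 7 10 14)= [0, 4, 2, 11, 15, 8, 6, 10, 7, 5, 14, 13, 12, 9, 1, 3]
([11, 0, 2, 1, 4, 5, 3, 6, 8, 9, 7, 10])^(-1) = [1, 3, 2, 6, 4, 5, 7, 10, 8, 9, 11, 0]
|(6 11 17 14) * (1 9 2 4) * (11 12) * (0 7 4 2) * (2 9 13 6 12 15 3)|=|(0 7 4 1 13 6 15 3 2 9)(11 17 14 12)|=20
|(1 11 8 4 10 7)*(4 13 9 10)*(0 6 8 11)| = |(0 6 8 13 9 10 7 1)| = 8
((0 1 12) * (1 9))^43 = ((0 9 1 12))^43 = (0 12 1 9)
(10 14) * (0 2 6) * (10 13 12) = (0 2 6)(10 14 13 12) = [2, 1, 6, 3, 4, 5, 0, 7, 8, 9, 14, 11, 10, 12, 13]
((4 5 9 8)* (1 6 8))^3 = (1 4)(5 6)(8 9)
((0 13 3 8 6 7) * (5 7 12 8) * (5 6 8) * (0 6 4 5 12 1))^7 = (0 1 6 7 5 4 3 13)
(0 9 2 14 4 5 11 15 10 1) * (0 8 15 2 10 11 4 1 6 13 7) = (0 9 10 6 13 7)(1 8 15 11 2 14)(4 5) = [9, 8, 14, 3, 5, 4, 13, 0, 15, 10, 6, 2, 12, 7, 1, 11]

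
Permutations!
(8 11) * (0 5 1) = (0 5 1)(8 11) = [5, 0, 2, 3, 4, 1, 6, 7, 11, 9, 10, 8]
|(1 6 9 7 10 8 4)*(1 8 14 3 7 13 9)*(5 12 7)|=6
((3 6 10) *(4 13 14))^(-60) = (14)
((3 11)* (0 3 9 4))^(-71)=(0 4 9 11 3)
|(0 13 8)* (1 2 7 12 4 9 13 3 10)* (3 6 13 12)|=|(0 6 13 8)(1 2 7 3 10)(4 9 12)|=60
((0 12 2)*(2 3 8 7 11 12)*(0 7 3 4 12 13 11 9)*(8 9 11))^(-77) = (0 11 3 2 13 9 7 8)(4 12)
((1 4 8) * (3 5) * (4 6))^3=(1 8 4 6)(3 5)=((1 6 4 8)(3 5))^3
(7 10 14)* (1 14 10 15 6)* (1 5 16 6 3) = (1 14 7 15 3)(5 16 6) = [0, 14, 2, 1, 4, 16, 5, 15, 8, 9, 10, 11, 12, 13, 7, 3, 6]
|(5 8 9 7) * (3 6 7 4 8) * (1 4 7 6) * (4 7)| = 12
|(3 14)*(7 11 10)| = |(3 14)(7 11 10)| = 6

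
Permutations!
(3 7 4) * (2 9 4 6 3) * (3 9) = [0, 1, 3, 7, 2, 5, 9, 6, 8, 4] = (2 3 7 6 9 4)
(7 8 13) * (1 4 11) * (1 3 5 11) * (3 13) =(1 4)(3 5 11 13 7 8) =[0, 4, 2, 5, 1, 11, 6, 8, 3, 9, 10, 13, 12, 7]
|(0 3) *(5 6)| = |(0 3)(5 6)| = 2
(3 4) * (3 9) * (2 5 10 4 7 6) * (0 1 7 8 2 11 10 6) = (0 1 7)(2 5 6 11 10 4 9 3 8) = [1, 7, 5, 8, 9, 6, 11, 0, 2, 3, 4, 10]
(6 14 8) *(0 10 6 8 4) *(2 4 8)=[10, 1, 4, 3, 0, 5, 14, 7, 2, 9, 6, 11, 12, 13, 8]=(0 10 6 14 8 2 4)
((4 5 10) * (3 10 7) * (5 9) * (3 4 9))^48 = ((3 10 9 5 7 4))^48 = (10)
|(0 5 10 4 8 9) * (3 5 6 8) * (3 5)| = 12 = |(0 6 8 9)(4 5 10)|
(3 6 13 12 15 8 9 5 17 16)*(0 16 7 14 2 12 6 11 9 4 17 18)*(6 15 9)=(0 16 3 11 6 13 15 8 4 17 7 14 2 12 9 5 18)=[16, 1, 12, 11, 17, 18, 13, 14, 4, 5, 10, 6, 9, 15, 2, 8, 3, 7, 0]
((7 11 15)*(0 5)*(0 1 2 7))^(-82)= ((0 5 1 2 7 11 15))^(-82)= (0 1 7 15 5 2 11)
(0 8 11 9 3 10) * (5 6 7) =[8, 1, 2, 10, 4, 6, 7, 5, 11, 3, 0, 9] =(0 8 11 9 3 10)(5 6 7)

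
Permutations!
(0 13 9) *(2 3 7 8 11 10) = (0 13 9)(2 3 7 8 11 10) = [13, 1, 3, 7, 4, 5, 6, 8, 11, 0, 2, 10, 12, 9]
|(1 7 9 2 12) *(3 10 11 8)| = |(1 7 9 2 12)(3 10 11 8)| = 20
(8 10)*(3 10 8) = [0, 1, 2, 10, 4, 5, 6, 7, 8, 9, 3] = (3 10)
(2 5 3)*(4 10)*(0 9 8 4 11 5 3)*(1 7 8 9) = [1, 7, 3, 2, 10, 0, 6, 8, 4, 9, 11, 5] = (0 1 7 8 4 10 11 5)(2 3)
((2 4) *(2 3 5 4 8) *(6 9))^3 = ((2 8)(3 5 4)(6 9))^3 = (2 8)(6 9)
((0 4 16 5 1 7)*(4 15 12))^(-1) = ((0 15 12 4 16 5 1 7))^(-1) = (0 7 1 5 16 4 12 15)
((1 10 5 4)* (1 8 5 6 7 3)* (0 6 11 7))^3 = (0 6)(1 7 10 3 11)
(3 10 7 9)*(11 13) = (3 10 7 9)(11 13) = [0, 1, 2, 10, 4, 5, 6, 9, 8, 3, 7, 13, 12, 11]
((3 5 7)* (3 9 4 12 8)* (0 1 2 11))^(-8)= (3 8 12 4 9 7 5)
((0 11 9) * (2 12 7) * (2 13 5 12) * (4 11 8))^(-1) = (0 9 11 4 8)(5 13 7 12)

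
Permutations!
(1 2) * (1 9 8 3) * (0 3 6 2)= (0 3 1)(2 9 8 6)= [3, 0, 9, 1, 4, 5, 2, 7, 6, 8]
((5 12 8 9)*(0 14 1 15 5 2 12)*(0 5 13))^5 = (15)(2 12 8 9)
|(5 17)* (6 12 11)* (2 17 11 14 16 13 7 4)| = 11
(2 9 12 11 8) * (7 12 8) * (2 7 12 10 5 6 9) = [0, 1, 2, 3, 4, 6, 9, 10, 7, 8, 5, 12, 11] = (5 6 9 8 7 10)(11 12)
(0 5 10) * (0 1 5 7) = (0 7)(1 5 10) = [7, 5, 2, 3, 4, 10, 6, 0, 8, 9, 1]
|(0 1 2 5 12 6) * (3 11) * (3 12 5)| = |(0 1 2 3 11 12 6)| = 7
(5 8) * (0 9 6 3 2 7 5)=[9, 1, 7, 2, 4, 8, 3, 5, 0, 6]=(0 9 6 3 2 7 5 8)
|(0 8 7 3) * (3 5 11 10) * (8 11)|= 12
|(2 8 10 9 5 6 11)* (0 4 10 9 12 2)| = |(0 4 10 12 2 8 9 5 6 11)| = 10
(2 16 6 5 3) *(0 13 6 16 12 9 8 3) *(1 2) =(16)(0 13 6 5)(1 2 12 9 8 3) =[13, 2, 12, 1, 4, 0, 5, 7, 3, 8, 10, 11, 9, 6, 14, 15, 16]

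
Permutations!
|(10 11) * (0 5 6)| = 6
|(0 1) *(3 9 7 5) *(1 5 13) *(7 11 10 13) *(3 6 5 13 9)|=|(0 13 1)(5 6)(9 11 10)|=6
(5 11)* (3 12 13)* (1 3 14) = [0, 3, 2, 12, 4, 11, 6, 7, 8, 9, 10, 5, 13, 14, 1] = (1 3 12 13 14)(5 11)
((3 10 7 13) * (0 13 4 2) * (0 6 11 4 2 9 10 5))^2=(0 3)(2 11 9 7 6 4 10)(5 13)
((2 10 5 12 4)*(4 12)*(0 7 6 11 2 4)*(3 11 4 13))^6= (0 11 6 10 13)(2 4 5 3 7)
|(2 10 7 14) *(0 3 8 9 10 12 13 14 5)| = 28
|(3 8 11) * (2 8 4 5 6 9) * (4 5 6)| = 8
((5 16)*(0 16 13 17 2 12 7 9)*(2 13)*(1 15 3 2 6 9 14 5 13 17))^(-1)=(17)(0 9 6 5 14 7 12 2 3 15 1 13 16)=((17)(0 16 13 1 15 3 2 12 7 14 5 6 9))^(-1)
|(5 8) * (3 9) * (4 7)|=2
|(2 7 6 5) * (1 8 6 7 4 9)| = |(1 8 6 5 2 4 9)| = 7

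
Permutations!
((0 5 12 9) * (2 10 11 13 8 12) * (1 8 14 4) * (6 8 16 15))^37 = (0 4 9 14 12 13 8 11 6 10 15 2 16 5 1)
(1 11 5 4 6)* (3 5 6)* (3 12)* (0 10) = (0 10)(1 11 6)(3 5 4 12) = [10, 11, 2, 5, 12, 4, 1, 7, 8, 9, 0, 6, 3]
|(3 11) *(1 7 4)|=6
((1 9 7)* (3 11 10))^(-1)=(1 7 9)(3 10 11)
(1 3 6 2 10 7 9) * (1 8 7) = [0, 3, 10, 6, 4, 5, 2, 9, 7, 8, 1] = (1 3 6 2 10)(7 9 8)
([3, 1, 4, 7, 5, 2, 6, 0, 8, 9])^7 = (9)(0 3 7)(2 4 5)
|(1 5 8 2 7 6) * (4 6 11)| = 8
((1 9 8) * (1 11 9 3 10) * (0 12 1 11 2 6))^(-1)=(0 6 2 8 9 11 10 3 1 12)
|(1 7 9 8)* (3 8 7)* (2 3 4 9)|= 7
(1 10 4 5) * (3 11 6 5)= [0, 10, 2, 11, 3, 1, 5, 7, 8, 9, 4, 6]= (1 10 4 3 11 6 5)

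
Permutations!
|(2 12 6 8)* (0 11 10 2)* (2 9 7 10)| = 6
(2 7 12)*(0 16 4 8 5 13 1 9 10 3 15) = (0 16 4 8 5 13 1 9 10 3 15)(2 7 12) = [16, 9, 7, 15, 8, 13, 6, 12, 5, 10, 3, 11, 2, 1, 14, 0, 4]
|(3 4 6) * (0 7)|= |(0 7)(3 4 6)|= 6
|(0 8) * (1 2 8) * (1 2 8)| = 4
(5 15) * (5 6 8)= (5 15 6 8)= [0, 1, 2, 3, 4, 15, 8, 7, 5, 9, 10, 11, 12, 13, 14, 6]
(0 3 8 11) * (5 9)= (0 3 8 11)(5 9)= [3, 1, 2, 8, 4, 9, 6, 7, 11, 5, 10, 0]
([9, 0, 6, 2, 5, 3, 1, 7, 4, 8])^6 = [2, 3, 4, 8, 0, 9, 5, 7, 1, 6]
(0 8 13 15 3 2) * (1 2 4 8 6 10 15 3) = (0 6 10 15 1 2)(3 4 8 13) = [6, 2, 0, 4, 8, 5, 10, 7, 13, 9, 15, 11, 12, 3, 14, 1]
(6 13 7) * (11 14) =(6 13 7)(11 14) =[0, 1, 2, 3, 4, 5, 13, 6, 8, 9, 10, 14, 12, 7, 11]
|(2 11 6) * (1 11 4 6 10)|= 3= |(1 11 10)(2 4 6)|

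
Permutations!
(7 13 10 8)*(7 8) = (7 13 10) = [0, 1, 2, 3, 4, 5, 6, 13, 8, 9, 7, 11, 12, 10]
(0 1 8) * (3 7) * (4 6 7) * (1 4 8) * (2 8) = [4, 1, 8, 2, 6, 5, 7, 3, 0] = (0 4 6 7 3 2 8)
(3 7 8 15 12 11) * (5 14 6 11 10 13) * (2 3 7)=(2 3)(5 14 6 11 7 8 15 12 10 13)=[0, 1, 3, 2, 4, 14, 11, 8, 15, 9, 13, 7, 10, 5, 6, 12]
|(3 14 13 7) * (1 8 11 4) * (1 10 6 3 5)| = 11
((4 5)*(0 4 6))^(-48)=((0 4 5 6))^(-48)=(6)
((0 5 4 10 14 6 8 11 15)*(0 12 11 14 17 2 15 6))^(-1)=(0 14 8 6 11 12 15 2 17 10 4 5)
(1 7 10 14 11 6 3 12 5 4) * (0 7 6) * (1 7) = (0 1 6 3 12 5 4 7 10 14 11) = [1, 6, 2, 12, 7, 4, 3, 10, 8, 9, 14, 0, 5, 13, 11]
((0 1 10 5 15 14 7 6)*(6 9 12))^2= ((0 1 10 5 15 14 7 9 12 6))^2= (0 10 15 7 12)(1 5 14 9 6)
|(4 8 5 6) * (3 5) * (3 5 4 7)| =6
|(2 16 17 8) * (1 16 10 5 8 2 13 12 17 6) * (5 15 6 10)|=30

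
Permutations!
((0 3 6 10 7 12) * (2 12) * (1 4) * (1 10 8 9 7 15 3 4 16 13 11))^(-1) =(0 12 2 7 9 8 6 3 15 10 4)(1 11 13 16)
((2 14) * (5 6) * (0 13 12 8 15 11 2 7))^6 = ((0 13 12 8 15 11 2 14 7)(5 6))^6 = (0 2 8)(7 11 12)(13 14 15)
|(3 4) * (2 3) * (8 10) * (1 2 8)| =6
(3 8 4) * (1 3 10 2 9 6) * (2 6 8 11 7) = (1 3 11 7 2 9 8 4 10 6) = [0, 3, 9, 11, 10, 5, 1, 2, 4, 8, 6, 7]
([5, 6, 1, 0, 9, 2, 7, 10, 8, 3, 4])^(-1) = [3, 2, 5, 9, 10, 0, 1, 6, 8, 4, 7]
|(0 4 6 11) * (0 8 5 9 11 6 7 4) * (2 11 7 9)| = 12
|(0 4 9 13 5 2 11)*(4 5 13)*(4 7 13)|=|(0 5 2 11)(4 9 7 13)|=4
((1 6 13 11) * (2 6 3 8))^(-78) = (1 11 13 6 2 8 3)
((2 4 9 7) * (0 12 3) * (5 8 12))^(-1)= (0 3 12 8 5)(2 7 9 4)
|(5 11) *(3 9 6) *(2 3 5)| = |(2 3 9 6 5 11)| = 6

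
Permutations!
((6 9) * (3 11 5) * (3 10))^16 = (11)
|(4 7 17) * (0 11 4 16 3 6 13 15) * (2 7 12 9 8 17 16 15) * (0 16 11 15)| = 14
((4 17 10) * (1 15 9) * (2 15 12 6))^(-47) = (1 12 6 2 15 9)(4 17 10)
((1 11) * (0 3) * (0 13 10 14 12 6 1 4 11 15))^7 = (0 1 12 10 3 15 6 14 13)(4 11)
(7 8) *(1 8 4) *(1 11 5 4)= (1 8 7)(4 11 5)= [0, 8, 2, 3, 11, 4, 6, 1, 7, 9, 10, 5]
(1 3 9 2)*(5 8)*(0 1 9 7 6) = (0 1 3 7 6)(2 9)(5 8) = [1, 3, 9, 7, 4, 8, 0, 6, 5, 2]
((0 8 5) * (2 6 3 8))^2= ((0 2 6 3 8 5))^2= (0 6 8)(2 3 5)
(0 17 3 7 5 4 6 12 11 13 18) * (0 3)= (0 17)(3 7 5 4 6 12 11 13 18)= [17, 1, 2, 7, 6, 4, 12, 5, 8, 9, 10, 13, 11, 18, 14, 15, 16, 0, 3]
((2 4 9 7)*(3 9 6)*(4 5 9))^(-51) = (2 5 9 7)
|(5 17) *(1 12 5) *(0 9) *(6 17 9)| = |(0 6 17 1 12 5 9)| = 7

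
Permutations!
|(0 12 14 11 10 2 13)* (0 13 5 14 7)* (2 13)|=|(0 12 7)(2 5 14 11 10 13)|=6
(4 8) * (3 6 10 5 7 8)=(3 6 10 5 7 8 4)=[0, 1, 2, 6, 3, 7, 10, 8, 4, 9, 5]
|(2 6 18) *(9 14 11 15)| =|(2 6 18)(9 14 11 15)| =12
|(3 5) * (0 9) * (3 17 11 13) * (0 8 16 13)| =9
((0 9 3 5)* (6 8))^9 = ((0 9 3 5)(6 8))^9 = (0 9 3 5)(6 8)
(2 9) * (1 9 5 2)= (1 9)(2 5)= [0, 9, 5, 3, 4, 2, 6, 7, 8, 1]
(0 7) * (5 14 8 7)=[5, 1, 2, 3, 4, 14, 6, 0, 7, 9, 10, 11, 12, 13, 8]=(0 5 14 8 7)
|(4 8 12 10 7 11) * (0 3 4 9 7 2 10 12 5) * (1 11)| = 20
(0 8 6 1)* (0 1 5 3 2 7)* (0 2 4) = (0 8 6 5 3 4)(2 7) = [8, 1, 7, 4, 0, 3, 5, 2, 6]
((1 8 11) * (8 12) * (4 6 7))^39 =(1 11 8 12)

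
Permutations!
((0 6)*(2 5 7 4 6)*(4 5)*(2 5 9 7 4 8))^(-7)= ((0 5 4 6)(2 8)(7 9))^(-7)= (0 5 4 6)(2 8)(7 9)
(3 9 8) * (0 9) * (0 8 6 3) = (0 9 6 3 8) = [9, 1, 2, 8, 4, 5, 3, 7, 0, 6]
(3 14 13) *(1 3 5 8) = (1 3 14 13 5 8) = [0, 3, 2, 14, 4, 8, 6, 7, 1, 9, 10, 11, 12, 5, 13]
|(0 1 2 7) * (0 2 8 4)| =4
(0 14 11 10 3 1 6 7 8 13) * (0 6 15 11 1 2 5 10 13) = [14, 15, 5, 2, 4, 10, 7, 8, 0, 9, 3, 13, 12, 6, 1, 11] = (0 14 1 15 11 13 6 7 8)(2 5 10 3)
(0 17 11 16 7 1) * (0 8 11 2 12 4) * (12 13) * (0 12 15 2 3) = [17, 8, 13, 0, 12, 5, 6, 1, 11, 9, 10, 16, 4, 15, 14, 2, 7, 3] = (0 17 3)(1 8 11 16 7)(2 13 15)(4 12)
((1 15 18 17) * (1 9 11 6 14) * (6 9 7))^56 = ((1 15 18 17 7 6 14)(9 11))^56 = (18)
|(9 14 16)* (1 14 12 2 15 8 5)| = 9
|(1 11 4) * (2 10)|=6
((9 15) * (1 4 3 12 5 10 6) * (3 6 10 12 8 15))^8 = (15)(1 6 4) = ((1 4 6)(3 8 15 9)(5 12))^8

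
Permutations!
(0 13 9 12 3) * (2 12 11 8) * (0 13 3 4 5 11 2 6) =(0 3 13 9 2 12 4 5 11 8 6) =[3, 1, 12, 13, 5, 11, 0, 7, 6, 2, 10, 8, 4, 9]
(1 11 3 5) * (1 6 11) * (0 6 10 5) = (0 6 11 3)(5 10) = [6, 1, 2, 0, 4, 10, 11, 7, 8, 9, 5, 3]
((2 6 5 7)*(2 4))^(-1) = ((2 6 5 7 4))^(-1) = (2 4 7 5 6)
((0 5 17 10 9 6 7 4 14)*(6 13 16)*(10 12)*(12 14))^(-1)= (0 14 17 5)(4 7 6 16 13 9 10 12)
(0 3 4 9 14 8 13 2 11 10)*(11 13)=(0 3 4 9 14 8 11 10)(2 13)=[3, 1, 13, 4, 9, 5, 6, 7, 11, 14, 0, 10, 12, 2, 8]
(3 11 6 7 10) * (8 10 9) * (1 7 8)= (1 7 9)(3 11 6 8 10)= [0, 7, 2, 11, 4, 5, 8, 9, 10, 1, 3, 6]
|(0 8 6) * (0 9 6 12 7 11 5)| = |(0 8 12 7 11 5)(6 9)| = 6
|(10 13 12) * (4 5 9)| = |(4 5 9)(10 13 12)| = 3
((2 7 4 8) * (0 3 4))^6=((0 3 4 8 2 7))^6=(8)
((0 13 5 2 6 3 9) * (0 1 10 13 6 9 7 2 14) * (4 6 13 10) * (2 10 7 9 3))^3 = (0 14 5 13)(1 2)(3 4)(6 9)(7 10)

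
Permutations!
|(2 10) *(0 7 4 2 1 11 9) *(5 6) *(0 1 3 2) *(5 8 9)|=|(0 7 4)(1 11 5 6 8 9)(2 10 3)|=6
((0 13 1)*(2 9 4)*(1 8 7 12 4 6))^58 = (0 6 2 12 8)(1 9 4 7 13)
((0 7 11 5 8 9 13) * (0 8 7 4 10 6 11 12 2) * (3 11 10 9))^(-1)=((0 4 9 13 8 3 11 5 7 12 2)(6 10))^(-1)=(0 2 12 7 5 11 3 8 13 9 4)(6 10)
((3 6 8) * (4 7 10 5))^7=(3 6 8)(4 5 10 7)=((3 6 8)(4 7 10 5))^7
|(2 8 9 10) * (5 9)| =|(2 8 5 9 10)| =5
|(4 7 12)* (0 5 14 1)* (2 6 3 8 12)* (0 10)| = |(0 5 14 1 10)(2 6 3 8 12 4 7)| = 35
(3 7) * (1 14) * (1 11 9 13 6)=[0, 14, 2, 7, 4, 5, 1, 3, 8, 13, 10, 9, 12, 6, 11]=(1 14 11 9 13 6)(3 7)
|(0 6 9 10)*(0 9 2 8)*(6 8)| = |(0 8)(2 6)(9 10)| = 2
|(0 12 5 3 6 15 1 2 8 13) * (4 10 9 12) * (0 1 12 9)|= 60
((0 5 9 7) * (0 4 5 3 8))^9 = (4 5 9 7)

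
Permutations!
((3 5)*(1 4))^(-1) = (1 4)(3 5)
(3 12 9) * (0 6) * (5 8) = (0 6)(3 12 9)(5 8) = [6, 1, 2, 12, 4, 8, 0, 7, 5, 3, 10, 11, 9]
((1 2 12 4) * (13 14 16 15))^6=((1 2 12 4)(13 14 16 15))^6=(1 12)(2 4)(13 16)(14 15)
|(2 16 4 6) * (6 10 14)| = 6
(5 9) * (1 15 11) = (1 15 11)(5 9) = [0, 15, 2, 3, 4, 9, 6, 7, 8, 5, 10, 1, 12, 13, 14, 11]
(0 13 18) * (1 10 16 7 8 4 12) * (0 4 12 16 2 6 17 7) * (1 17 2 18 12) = [13, 10, 6, 3, 16, 5, 2, 8, 1, 9, 18, 11, 17, 12, 14, 15, 0, 7, 4] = (0 13 12 17 7 8 1 10 18 4 16)(2 6)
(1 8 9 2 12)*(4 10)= (1 8 9 2 12)(4 10)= [0, 8, 12, 3, 10, 5, 6, 7, 9, 2, 4, 11, 1]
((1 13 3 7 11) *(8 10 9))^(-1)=((1 13 3 7 11)(8 10 9))^(-1)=(1 11 7 3 13)(8 9 10)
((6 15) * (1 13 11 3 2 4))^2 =((1 13 11 3 2 4)(6 15))^2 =(15)(1 11 2)(3 4 13)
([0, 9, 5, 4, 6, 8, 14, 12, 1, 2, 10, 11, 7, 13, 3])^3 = [0, 5, 1, 14, 3, 9, 4, 12, 2, 8, 10, 11, 7, 13, 6]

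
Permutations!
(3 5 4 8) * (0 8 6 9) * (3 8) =(0 3 5 4 6 9) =[3, 1, 2, 5, 6, 4, 9, 7, 8, 0]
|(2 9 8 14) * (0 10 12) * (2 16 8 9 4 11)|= |(0 10 12)(2 4 11)(8 14 16)|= 3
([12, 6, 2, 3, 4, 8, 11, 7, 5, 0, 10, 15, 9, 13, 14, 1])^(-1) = [9, 15, 2, 3, 4, 8, 1, 7, 5, 12, 10, 6, 0, 13, 14, 11]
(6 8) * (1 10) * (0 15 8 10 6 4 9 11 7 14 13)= (0 15 8 4 9 11 7 14 13)(1 6 10)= [15, 6, 2, 3, 9, 5, 10, 14, 4, 11, 1, 7, 12, 0, 13, 8]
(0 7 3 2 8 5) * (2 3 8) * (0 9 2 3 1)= (0 7 8 5 9 2 3 1)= [7, 0, 3, 1, 4, 9, 6, 8, 5, 2]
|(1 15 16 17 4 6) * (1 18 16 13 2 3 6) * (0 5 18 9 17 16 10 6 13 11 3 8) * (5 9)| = 44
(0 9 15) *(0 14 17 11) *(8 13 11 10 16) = (0 9 15 14 17 10 16 8 13 11) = [9, 1, 2, 3, 4, 5, 6, 7, 13, 15, 16, 0, 12, 11, 17, 14, 8, 10]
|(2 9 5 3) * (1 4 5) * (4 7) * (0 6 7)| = |(0 6 7 4 5 3 2 9 1)| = 9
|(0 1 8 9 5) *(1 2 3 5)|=12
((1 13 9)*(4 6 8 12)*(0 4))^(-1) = (0 12 8 6 4)(1 9 13) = ((0 4 6 8 12)(1 13 9))^(-1)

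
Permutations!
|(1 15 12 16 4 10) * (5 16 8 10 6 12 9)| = 10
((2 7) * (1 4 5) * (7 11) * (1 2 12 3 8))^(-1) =((1 4 5 2 11 7 12 3 8))^(-1) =(1 8 3 12 7 11 2 5 4)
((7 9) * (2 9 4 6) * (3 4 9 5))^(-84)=(9)(2 5 3 4 6)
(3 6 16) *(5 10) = [0, 1, 2, 6, 4, 10, 16, 7, 8, 9, 5, 11, 12, 13, 14, 15, 3] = (3 6 16)(5 10)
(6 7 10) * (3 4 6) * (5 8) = (3 4 6 7 10)(5 8) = [0, 1, 2, 4, 6, 8, 7, 10, 5, 9, 3]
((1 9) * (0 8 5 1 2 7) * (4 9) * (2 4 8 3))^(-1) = ((0 3 2 7)(1 8 5)(4 9))^(-1) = (0 7 2 3)(1 5 8)(4 9)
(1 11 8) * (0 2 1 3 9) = (0 2 1 11 8 3 9) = [2, 11, 1, 9, 4, 5, 6, 7, 3, 0, 10, 8]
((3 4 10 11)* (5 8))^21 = (3 4 10 11)(5 8)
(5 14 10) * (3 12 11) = (3 12 11)(5 14 10) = [0, 1, 2, 12, 4, 14, 6, 7, 8, 9, 5, 3, 11, 13, 10]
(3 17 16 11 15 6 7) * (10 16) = (3 17 10 16 11 15 6 7) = [0, 1, 2, 17, 4, 5, 7, 3, 8, 9, 16, 15, 12, 13, 14, 6, 11, 10]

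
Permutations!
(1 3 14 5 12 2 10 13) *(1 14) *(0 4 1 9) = [4, 3, 10, 9, 1, 12, 6, 7, 8, 0, 13, 11, 2, 14, 5] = (0 4 1 3 9)(2 10 13 14 5 12)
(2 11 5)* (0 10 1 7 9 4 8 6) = (0 10 1 7 9 4 8 6)(2 11 5) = [10, 7, 11, 3, 8, 2, 0, 9, 6, 4, 1, 5]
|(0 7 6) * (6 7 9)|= |(0 9 6)|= 3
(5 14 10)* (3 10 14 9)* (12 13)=(14)(3 10 5 9)(12 13)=[0, 1, 2, 10, 4, 9, 6, 7, 8, 3, 5, 11, 13, 12, 14]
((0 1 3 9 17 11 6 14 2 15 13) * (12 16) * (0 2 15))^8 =(0 15 11 3 2 14 17 1 13 6 9)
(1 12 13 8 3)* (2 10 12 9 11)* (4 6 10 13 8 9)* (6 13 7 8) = (1 4 13 9 11 2 7 8 3)(6 10 12) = [0, 4, 7, 1, 13, 5, 10, 8, 3, 11, 12, 2, 6, 9]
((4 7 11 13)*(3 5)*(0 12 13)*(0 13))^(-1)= (0 12)(3 5)(4 13 11 7)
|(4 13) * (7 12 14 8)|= |(4 13)(7 12 14 8)|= 4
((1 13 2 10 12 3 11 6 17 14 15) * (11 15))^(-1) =((1 13 2 10 12 3 15)(6 17 14 11))^(-1) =(1 15 3 12 10 2 13)(6 11 14 17)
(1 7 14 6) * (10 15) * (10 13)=(1 7 14 6)(10 15 13)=[0, 7, 2, 3, 4, 5, 1, 14, 8, 9, 15, 11, 12, 10, 6, 13]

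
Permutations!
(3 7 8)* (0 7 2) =[7, 1, 0, 2, 4, 5, 6, 8, 3] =(0 7 8 3 2)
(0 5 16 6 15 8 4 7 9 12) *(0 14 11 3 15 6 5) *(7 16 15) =(3 7 9 12 14 11)(4 16 5 15 8) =[0, 1, 2, 7, 16, 15, 6, 9, 4, 12, 10, 3, 14, 13, 11, 8, 5]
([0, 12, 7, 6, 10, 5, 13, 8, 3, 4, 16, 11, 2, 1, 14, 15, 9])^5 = (1 3 2 13 8 12 6 7)(4 10 16 9)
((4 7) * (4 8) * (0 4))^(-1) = (0 8 7 4)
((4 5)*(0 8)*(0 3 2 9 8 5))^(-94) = ((0 5 4)(2 9 8 3))^(-94) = (0 4 5)(2 8)(3 9)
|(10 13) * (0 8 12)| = 6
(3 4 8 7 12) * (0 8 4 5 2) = (0 8 7 12 3 5 2) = [8, 1, 0, 5, 4, 2, 6, 12, 7, 9, 10, 11, 3]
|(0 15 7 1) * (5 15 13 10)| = 7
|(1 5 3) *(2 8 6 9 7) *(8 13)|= 6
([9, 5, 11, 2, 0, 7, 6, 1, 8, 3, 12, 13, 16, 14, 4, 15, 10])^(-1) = (0 4 14 13 11 2 3 9)(1 7 5)(10 16 12)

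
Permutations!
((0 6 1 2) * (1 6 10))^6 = ((0 10 1 2))^6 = (0 1)(2 10)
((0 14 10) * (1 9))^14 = (0 10 14)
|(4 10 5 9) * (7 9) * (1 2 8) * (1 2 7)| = |(1 7 9 4 10 5)(2 8)| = 6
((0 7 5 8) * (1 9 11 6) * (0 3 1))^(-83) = (0 11 1 8 7 6 9 3 5)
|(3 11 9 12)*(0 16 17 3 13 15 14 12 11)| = 4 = |(0 16 17 3)(9 11)(12 13 15 14)|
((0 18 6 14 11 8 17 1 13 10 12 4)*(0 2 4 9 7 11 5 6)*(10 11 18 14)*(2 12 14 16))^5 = ((0 16 2 4 12 9 7 18)(1 13 11 8 17)(5 6 10 14))^5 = (0 9 2 18 12 16 7 4)(5 6 10 14)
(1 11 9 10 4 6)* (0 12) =(0 12)(1 11 9 10 4 6) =[12, 11, 2, 3, 6, 5, 1, 7, 8, 10, 4, 9, 0]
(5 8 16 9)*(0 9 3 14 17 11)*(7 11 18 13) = (0 9 5 8 16 3 14 17 18 13 7 11) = [9, 1, 2, 14, 4, 8, 6, 11, 16, 5, 10, 0, 12, 7, 17, 15, 3, 18, 13]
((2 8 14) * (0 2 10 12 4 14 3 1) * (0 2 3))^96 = ((0 3 1 2 8)(4 14 10 12))^96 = (14)(0 3 1 2 8)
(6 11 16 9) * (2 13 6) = (2 13 6 11 16 9) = [0, 1, 13, 3, 4, 5, 11, 7, 8, 2, 10, 16, 12, 6, 14, 15, 9]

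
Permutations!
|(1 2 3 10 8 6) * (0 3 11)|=8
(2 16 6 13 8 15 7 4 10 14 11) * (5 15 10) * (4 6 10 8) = [0, 1, 16, 3, 5, 15, 13, 6, 8, 9, 14, 2, 12, 4, 11, 7, 10] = (2 16 10 14 11)(4 5 15 7 6 13)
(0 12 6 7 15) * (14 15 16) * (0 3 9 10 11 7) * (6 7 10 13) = (0 12 7 16 14 15 3 9 13 6)(10 11) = [12, 1, 2, 9, 4, 5, 0, 16, 8, 13, 11, 10, 7, 6, 15, 3, 14]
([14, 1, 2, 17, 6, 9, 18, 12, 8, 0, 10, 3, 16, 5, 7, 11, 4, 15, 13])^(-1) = (0 9 5 13 18 6 4 16 12 7 14)(3 11 15 17)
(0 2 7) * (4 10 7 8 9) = (0 2 8 9 4 10 7) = [2, 1, 8, 3, 10, 5, 6, 0, 9, 4, 7]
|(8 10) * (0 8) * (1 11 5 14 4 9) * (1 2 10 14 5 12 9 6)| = |(0 8 14 4 6 1 11 12 9 2 10)| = 11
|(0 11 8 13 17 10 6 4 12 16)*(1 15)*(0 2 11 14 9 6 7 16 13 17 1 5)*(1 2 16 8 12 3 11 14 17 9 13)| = 42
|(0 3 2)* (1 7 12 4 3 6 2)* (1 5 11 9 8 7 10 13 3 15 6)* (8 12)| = |(0 1 10 13 3 5 11 9 12 4 15 6 2)(7 8)| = 26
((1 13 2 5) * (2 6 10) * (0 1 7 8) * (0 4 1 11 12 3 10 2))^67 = ((0 11 12 3 10)(1 13 6 2 5 7 8 4))^67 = (0 12 10 11 3)(1 2 8 13 5 4 6 7)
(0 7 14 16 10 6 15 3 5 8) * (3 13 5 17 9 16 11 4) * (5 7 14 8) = (0 14 11 4 3 17 9 16 10 6 15 13 7 8) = [14, 1, 2, 17, 3, 5, 15, 8, 0, 16, 6, 4, 12, 7, 11, 13, 10, 9]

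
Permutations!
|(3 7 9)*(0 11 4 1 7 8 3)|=|(0 11 4 1 7 9)(3 8)|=6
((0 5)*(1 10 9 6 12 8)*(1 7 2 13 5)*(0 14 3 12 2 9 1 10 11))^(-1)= (0 11 1 10)(2 6 9 7 8 12 3 14 5 13)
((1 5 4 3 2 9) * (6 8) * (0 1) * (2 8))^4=(0 3 9 4 2 5 6 1 8)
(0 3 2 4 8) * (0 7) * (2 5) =[3, 1, 4, 5, 8, 2, 6, 0, 7] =(0 3 5 2 4 8 7)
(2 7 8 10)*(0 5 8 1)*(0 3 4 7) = (0 5 8 10 2)(1 3 4 7) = [5, 3, 0, 4, 7, 8, 6, 1, 10, 9, 2]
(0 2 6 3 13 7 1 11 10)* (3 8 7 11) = (0 2 6 8 7 1 3 13 11 10) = [2, 3, 6, 13, 4, 5, 8, 1, 7, 9, 0, 10, 12, 11]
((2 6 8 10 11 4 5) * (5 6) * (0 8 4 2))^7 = (0 8 10 11 2 5)(4 6)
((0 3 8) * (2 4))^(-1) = (0 8 3)(2 4) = ((0 3 8)(2 4))^(-1)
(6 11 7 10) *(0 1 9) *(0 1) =(1 9)(6 11 7 10) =[0, 9, 2, 3, 4, 5, 11, 10, 8, 1, 6, 7]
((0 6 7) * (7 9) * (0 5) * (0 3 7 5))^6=((0 6 9 5 3 7))^6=(9)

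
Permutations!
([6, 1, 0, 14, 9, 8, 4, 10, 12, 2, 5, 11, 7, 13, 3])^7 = [4, 1, 6, 14, 2, 12, 9, 5, 7, 0, 8, 11, 10, 13, 3]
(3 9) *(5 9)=(3 5 9)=[0, 1, 2, 5, 4, 9, 6, 7, 8, 3]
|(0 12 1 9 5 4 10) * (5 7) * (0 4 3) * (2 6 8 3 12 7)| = 10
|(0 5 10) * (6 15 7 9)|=12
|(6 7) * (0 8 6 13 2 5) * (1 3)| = 14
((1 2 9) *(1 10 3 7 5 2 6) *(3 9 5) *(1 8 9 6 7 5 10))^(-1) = ((1 7 3 5 2 10 6 8 9))^(-1) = (1 9 8 6 10 2 5 3 7)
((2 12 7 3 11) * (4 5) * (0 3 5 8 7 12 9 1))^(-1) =(12)(0 1 9 2 11 3)(4 5 7 8)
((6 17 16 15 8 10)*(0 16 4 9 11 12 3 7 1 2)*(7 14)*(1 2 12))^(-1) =((0 16 15 8 10 6 17 4 9 11 1 12 3 14 7 2))^(-1) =(0 2 7 14 3 12 1 11 9 4 17 6 10 8 15 16)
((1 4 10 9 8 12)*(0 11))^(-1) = (0 11)(1 12 8 9 10 4)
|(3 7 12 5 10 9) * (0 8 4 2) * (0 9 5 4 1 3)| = |(0 8 1 3 7 12 4 2 9)(5 10)| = 18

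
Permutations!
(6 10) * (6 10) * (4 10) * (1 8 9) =(1 8 9)(4 10) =[0, 8, 2, 3, 10, 5, 6, 7, 9, 1, 4]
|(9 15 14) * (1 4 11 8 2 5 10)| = |(1 4 11 8 2 5 10)(9 15 14)| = 21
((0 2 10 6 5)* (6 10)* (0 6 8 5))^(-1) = ((10)(0 2 8 5 6))^(-1) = (10)(0 6 5 8 2)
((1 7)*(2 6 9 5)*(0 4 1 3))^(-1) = ((0 4 1 7 3)(2 6 9 5))^(-1) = (0 3 7 1 4)(2 5 9 6)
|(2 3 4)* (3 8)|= |(2 8 3 4)|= 4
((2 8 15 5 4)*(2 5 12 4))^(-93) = (2 12)(4 8)(5 15)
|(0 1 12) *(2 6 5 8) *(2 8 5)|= |(0 1 12)(2 6)|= 6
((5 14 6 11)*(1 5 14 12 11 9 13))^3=((1 5 12 11 14 6 9 13))^3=(1 11 9 5 14 13 12 6)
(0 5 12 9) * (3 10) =(0 5 12 9)(3 10) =[5, 1, 2, 10, 4, 12, 6, 7, 8, 0, 3, 11, 9]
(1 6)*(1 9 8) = (1 6 9 8) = [0, 6, 2, 3, 4, 5, 9, 7, 1, 8]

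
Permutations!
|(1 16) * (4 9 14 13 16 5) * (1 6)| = |(1 5 4 9 14 13 16 6)| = 8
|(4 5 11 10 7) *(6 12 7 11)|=|(4 5 6 12 7)(10 11)|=10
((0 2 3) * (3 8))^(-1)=(0 3 8 2)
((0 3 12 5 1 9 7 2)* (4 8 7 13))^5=(0 9 2 1 7 5 8 12 4 3 13)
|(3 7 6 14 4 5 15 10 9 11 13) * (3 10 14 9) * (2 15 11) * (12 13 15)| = 40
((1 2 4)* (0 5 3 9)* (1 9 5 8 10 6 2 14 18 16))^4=((0 8 10 6 2 4 9)(1 14 18 16)(3 5))^4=(18)(0 2 8 4 10 9 6)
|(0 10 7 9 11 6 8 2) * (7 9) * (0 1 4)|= |(0 10 9 11 6 8 2 1 4)|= 9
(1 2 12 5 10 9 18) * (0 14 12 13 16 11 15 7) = (0 14 12 5 10 9 18 1 2 13 16 11 15 7) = [14, 2, 13, 3, 4, 10, 6, 0, 8, 18, 9, 15, 5, 16, 12, 7, 11, 17, 1]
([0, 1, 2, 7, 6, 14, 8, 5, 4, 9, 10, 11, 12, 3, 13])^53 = [0, 1, 2, 14, 8, 3, 4, 13, 6, 9, 10, 11, 12, 5, 7]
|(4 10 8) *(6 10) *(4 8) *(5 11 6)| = 5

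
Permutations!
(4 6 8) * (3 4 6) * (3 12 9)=(3 4 12 9)(6 8)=[0, 1, 2, 4, 12, 5, 8, 7, 6, 3, 10, 11, 9]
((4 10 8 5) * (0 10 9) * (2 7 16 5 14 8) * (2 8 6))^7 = (0 16 14 9 7 8 4 2 10 5 6)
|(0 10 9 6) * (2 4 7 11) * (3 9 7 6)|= |(0 10 7 11 2 4 6)(3 9)|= 14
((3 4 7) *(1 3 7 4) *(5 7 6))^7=((1 3)(5 7 6))^7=(1 3)(5 7 6)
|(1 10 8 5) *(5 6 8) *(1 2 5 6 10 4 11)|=|(1 4 11)(2 5)(6 8 10)|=6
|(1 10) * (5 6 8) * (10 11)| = |(1 11 10)(5 6 8)| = 3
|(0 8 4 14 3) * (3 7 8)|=|(0 3)(4 14 7 8)|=4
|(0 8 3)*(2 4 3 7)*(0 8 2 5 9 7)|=|(0 2 4 3 8)(5 9 7)|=15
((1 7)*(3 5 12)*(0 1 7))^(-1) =(0 1)(3 12 5)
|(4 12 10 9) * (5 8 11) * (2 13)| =|(2 13)(4 12 10 9)(5 8 11)| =12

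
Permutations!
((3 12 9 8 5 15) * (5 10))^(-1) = (3 15 5 10 8 9 12)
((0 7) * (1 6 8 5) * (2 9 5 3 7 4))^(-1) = (0 7 3 8 6 1 5 9 2 4)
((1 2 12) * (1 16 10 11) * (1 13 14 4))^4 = ((1 2 12 16 10 11 13 14 4))^4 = (1 10 4 16 14 12 13 2 11)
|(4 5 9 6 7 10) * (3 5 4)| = 6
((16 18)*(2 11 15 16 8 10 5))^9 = ((2 11 15 16 18 8 10 5))^9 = (2 11 15 16 18 8 10 5)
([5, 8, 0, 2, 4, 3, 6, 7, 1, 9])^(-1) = (9)(0 2 3 5)(1 8)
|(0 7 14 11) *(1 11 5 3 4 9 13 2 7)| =24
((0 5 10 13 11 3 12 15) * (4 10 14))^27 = (0 3 10 5 12 13 14 15 11 4)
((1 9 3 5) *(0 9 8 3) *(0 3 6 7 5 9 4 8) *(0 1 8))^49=((0 4)(3 9)(5 8 6 7))^49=(0 4)(3 9)(5 8 6 7)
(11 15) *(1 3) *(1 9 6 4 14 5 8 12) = (1 3 9 6 4 14 5 8 12)(11 15) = [0, 3, 2, 9, 14, 8, 4, 7, 12, 6, 10, 15, 1, 13, 5, 11]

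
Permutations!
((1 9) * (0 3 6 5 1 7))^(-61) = ((0 3 6 5 1 9 7))^(-61) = (0 6 1 7 3 5 9)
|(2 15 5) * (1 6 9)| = |(1 6 9)(2 15 5)| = 3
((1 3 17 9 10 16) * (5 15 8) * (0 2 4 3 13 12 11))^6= ((0 2 4 3 17 9 10 16 1 13 12 11)(5 15 8))^6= (0 10)(1 4)(2 16)(3 13)(9 11)(12 17)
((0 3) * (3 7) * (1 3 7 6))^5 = ((7)(0 6 1 3))^5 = (7)(0 6 1 3)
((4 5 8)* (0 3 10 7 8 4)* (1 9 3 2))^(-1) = (0 8 7 10 3 9 1 2)(4 5)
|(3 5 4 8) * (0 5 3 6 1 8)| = 3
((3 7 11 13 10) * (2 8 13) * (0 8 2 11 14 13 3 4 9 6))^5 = ((0 8 3 7 14 13 10 4 9 6))^5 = (0 13)(3 4)(6 14)(7 9)(8 10)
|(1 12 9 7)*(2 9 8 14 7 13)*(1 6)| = 6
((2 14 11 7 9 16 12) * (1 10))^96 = (2 16 7 14 12 9 11)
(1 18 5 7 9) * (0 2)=(0 2)(1 18 5 7 9)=[2, 18, 0, 3, 4, 7, 6, 9, 8, 1, 10, 11, 12, 13, 14, 15, 16, 17, 5]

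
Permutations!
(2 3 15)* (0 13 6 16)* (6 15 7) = (0 13 15 2 3 7 6 16) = [13, 1, 3, 7, 4, 5, 16, 6, 8, 9, 10, 11, 12, 15, 14, 2, 0]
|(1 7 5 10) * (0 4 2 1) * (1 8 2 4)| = 10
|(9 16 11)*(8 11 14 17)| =6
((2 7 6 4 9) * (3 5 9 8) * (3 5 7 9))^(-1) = ((2 9)(3 7 6 4 8 5))^(-1) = (2 9)(3 5 8 4 6 7)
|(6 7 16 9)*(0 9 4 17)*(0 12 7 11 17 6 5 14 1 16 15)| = 13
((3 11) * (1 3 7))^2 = (1 11)(3 7)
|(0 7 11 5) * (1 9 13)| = |(0 7 11 5)(1 9 13)| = 12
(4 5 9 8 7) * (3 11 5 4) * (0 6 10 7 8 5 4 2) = (0 6 10 7 3 11 4 2)(5 9) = [6, 1, 0, 11, 2, 9, 10, 3, 8, 5, 7, 4]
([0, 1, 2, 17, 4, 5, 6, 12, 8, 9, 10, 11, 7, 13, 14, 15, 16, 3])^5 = (3 17)(7 12)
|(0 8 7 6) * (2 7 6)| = |(0 8 6)(2 7)| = 6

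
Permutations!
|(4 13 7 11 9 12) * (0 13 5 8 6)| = |(0 13 7 11 9 12 4 5 8 6)| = 10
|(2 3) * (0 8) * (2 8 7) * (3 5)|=|(0 7 2 5 3 8)|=6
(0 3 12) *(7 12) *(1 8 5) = (0 3 7 12)(1 8 5) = [3, 8, 2, 7, 4, 1, 6, 12, 5, 9, 10, 11, 0]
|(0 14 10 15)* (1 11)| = |(0 14 10 15)(1 11)| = 4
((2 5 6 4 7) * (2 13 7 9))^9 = (2 9 4 6 5)(7 13)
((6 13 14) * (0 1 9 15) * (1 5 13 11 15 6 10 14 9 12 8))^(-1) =((0 5 13 9 6 11 15)(1 12 8)(10 14))^(-1) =(0 15 11 6 9 13 5)(1 8 12)(10 14)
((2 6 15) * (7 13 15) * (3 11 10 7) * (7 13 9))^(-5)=(2 3 10 15 6 11 13)(7 9)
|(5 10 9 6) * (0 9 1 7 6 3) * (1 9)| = 8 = |(0 1 7 6 5 10 9 3)|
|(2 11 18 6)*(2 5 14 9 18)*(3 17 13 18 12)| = 18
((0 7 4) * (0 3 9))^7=(0 4 9 7 3)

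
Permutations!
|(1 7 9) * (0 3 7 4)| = |(0 3 7 9 1 4)| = 6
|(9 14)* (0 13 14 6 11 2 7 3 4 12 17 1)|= 13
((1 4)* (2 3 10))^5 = (1 4)(2 10 3)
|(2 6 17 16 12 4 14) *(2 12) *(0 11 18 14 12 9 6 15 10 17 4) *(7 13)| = |(0 11 18 14 9 6 4 12)(2 15 10 17 16)(7 13)| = 40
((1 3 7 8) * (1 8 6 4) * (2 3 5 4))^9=(8)(2 3 7 6)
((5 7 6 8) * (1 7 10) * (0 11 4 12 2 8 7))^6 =((0 11 4 12 2 8 5 10 1)(6 7))^6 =(0 5 12)(1 8 4)(2 11 10)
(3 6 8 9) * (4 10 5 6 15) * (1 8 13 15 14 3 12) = (1 8 9 12)(3 14)(4 10 5 6 13 15) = [0, 8, 2, 14, 10, 6, 13, 7, 9, 12, 5, 11, 1, 15, 3, 4]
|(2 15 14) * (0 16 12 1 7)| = |(0 16 12 1 7)(2 15 14)| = 15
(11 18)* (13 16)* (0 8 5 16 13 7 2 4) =(0 8 5 16 7 2 4)(11 18) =[8, 1, 4, 3, 0, 16, 6, 2, 5, 9, 10, 18, 12, 13, 14, 15, 7, 17, 11]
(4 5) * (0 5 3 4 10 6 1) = (0 5 10 6 1)(3 4) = [5, 0, 2, 4, 3, 10, 1, 7, 8, 9, 6]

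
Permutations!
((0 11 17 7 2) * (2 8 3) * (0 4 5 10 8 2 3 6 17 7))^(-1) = (0 17 6 8 10 5 4 2 7 11)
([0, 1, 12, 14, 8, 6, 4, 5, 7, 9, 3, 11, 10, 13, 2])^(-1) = (2 14 3 10 12)(4 6 5 7 8)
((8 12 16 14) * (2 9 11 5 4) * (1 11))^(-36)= (16)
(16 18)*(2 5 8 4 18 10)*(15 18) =(2 5 8 4 15 18 16 10) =[0, 1, 5, 3, 15, 8, 6, 7, 4, 9, 2, 11, 12, 13, 14, 18, 10, 17, 16]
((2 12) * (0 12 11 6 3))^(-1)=(0 3 6 11 2 12)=((0 12 2 11 6 3))^(-1)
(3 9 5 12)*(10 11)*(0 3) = [3, 1, 2, 9, 4, 12, 6, 7, 8, 5, 11, 10, 0] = (0 3 9 5 12)(10 11)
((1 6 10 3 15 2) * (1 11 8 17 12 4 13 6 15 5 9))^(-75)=(1 6 8 9 13 11 5 4 2 3 12 15 10 17)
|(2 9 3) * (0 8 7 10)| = |(0 8 7 10)(2 9 3)| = 12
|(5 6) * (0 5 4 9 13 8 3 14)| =9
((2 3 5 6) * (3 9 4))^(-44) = (2 5 4)(3 9 6)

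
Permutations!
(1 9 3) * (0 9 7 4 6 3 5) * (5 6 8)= (0 9 6 3 1 7 4 8 5)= [9, 7, 2, 1, 8, 0, 3, 4, 5, 6]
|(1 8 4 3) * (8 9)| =5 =|(1 9 8 4 3)|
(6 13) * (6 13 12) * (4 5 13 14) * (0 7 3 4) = [7, 1, 2, 4, 5, 13, 12, 3, 8, 9, 10, 11, 6, 14, 0] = (0 7 3 4 5 13 14)(6 12)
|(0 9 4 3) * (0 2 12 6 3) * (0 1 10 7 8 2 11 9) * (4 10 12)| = |(1 12 6 3 11 9 10 7 8 2 4)| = 11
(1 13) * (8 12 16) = (1 13)(8 12 16) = [0, 13, 2, 3, 4, 5, 6, 7, 12, 9, 10, 11, 16, 1, 14, 15, 8]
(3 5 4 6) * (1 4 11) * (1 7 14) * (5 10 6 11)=(1 4 11 7 14)(3 10 6)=[0, 4, 2, 10, 11, 5, 3, 14, 8, 9, 6, 7, 12, 13, 1]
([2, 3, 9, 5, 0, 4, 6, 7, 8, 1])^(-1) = [4, 9, 0, 1, 5, 3, 6, 7, 8, 2]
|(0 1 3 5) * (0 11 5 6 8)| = 10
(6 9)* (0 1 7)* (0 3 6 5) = [1, 7, 2, 6, 4, 0, 9, 3, 8, 5] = (0 1 7 3 6 9 5)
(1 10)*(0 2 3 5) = (0 2 3 5)(1 10) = [2, 10, 3, 5, 4, 0, 6, 7, 8, 9, 1]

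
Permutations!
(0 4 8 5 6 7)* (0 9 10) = (0 4 8 5 6 7 9 10) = [4, 1, 2, 3, 8, 6, 7, 9, 5, 10, 0]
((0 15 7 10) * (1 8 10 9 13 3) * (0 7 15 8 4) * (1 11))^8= (15)(0 1 3 9 10)(4 11 13 7 8)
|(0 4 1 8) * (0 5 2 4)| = |(1 8 5 2 4)| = 5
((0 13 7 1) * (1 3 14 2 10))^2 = (0 7 14 10)(1 13 3 2)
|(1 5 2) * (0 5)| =4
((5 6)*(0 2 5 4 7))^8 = (0 5 4)(2 6 7) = ((0 2 5 6 4 7))^8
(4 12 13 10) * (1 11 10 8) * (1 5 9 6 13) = [0, 11, 2, 3, 12, 9, 13, 7, 5, 6, 4, 10, 1, 8] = (1 11 10 4 12)(5 9 6 13 8)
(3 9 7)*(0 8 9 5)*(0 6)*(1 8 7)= (0 7 3 5 6)(1 8 9)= [7, 8, 2, 5, 4, 6, 0, 3, 9, 1]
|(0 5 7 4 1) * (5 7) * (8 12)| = |(0 7 4 1)(8 12)| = 4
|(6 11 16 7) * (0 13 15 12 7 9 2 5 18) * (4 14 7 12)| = |(0 13 15 4 14 7 6 11 16 9 2 5 18)| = 13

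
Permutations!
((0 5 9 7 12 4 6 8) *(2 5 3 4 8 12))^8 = (0 4 12)(3 6 8)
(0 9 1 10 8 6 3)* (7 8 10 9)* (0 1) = (10)(0 7 8 6 3 1 9) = [7, 9, 2, 1, 4, 5, 3, 8, 6, 0, 10]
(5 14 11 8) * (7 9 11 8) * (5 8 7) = (5 14 7 9 11) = [0, 1, 2, 3, 4, 14, 6, 9, 8, 11, 10, 5, 12, 13, 7]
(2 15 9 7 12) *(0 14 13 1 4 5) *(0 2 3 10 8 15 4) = (0 14 13 1)(2 4 5)(3 10 8 15 9 7 12) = [14, 0, 4, 10, 5, 2, 6, 12, 15, 7, 8, 11, 3, 1, 13, 9]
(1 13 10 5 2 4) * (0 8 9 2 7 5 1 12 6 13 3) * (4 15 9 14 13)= (0 8 14 13 10 1 3)(2 15 9)(4 12 6)(5 7)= [8, 3, 15, 0, 12, 7, 4, 5, 14, 2, 1, 11, 6, 10, 13, 9]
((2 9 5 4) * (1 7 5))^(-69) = (1 4)(2 7)(5 9)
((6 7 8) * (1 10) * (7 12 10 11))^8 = ((1 11 7 8 6 12 10))^8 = (1 11 7 8 6 12 10)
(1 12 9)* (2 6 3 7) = (1 12 9)(2 6 3 7) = [0, 12, 6, 7, 4, 5, 3, 2, 8, 1, 10, 11, 9]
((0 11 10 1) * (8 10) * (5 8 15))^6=((0 11 15 5 8 10 1))^6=(0 1 10 8 5 15 11)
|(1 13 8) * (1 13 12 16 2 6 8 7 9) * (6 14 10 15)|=|(1 12 16 2 14 10 15 6 8 13 7 9)|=12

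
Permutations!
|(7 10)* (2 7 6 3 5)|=|(2 7 10 6 3 5)|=6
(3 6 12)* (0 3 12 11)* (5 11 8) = (12)(0 3 6 8 5 11) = [3, 1, 2, 6, 4, 11, 8, 7, 5, 9, 10, 0, 12]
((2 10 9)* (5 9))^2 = ((2 10 5 9))^2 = (2 5)(9 10)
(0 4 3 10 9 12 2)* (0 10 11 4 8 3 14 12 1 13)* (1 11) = [8, 13, 10, 1, 14, 5, 6, 7, 3, 11, 9, 4, 2, 0, 12] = (0 8 3 1 13)(2 10 9 11 4 14 12)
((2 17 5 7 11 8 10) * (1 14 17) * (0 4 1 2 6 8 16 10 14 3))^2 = ((0 4 1 3)(5 7 11 16 10 6 8 14 17))^2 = (0 1)(3 4)(5 11 10 8 17 7 16 6 14)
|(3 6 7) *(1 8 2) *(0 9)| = 6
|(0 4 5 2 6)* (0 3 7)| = |(0 4 5 2 6 3 7)| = 7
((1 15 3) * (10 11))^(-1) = (1 3 15)(10 11)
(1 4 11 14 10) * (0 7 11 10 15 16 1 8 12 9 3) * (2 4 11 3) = (0 7 3)(1 11 14 15 16)(2 4 10 8 12 9) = [7, 11, 4, 0, 10, 5, 6, 3, 12, 2, 8, 14, 9, 13, 15, 16, 1]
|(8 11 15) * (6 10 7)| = 3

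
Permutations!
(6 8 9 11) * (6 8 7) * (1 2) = (1 2)(6 7)(8 9 11) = [0, 2, 1, 3, 4, 5, 7, 6, 9, 11, 10, 8]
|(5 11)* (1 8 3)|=6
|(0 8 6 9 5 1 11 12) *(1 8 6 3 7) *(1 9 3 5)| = 8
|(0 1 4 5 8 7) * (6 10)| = 6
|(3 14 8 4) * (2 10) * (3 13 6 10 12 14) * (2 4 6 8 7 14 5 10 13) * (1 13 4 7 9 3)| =13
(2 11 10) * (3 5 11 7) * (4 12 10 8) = (2 7 3 5 11 8 4 12 10) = [0, 1, 7, 5, 12, 11, 6, 3, 4, 9, 2, 8, 10]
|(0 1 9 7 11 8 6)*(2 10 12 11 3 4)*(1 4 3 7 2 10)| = 21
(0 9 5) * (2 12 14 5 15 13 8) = (0 9 15 13 8 2 12 14 5) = [9, 1, 12, 3, 4, 0, 6, 7, 2, 15, 10, 11, 14, 8, 5, 13]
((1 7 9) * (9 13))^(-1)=((1 7 13 9))^(-1)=(1 9 13 7)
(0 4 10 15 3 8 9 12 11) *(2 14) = (0 4 10 15 3 8 9 12 11)(2 14) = [4, 1, 14, 8, 10, 5, 6, 7, 9, 12, 15, 0, 11, 13, 2, 3]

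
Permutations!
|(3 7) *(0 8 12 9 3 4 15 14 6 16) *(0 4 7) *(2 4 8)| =11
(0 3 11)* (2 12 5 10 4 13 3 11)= (0 11)(2 12 5 10 4 13 3)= [11, 1, 12, 2, 13, 10, 6, 7, 8, 9, 4, 0, 5, 3]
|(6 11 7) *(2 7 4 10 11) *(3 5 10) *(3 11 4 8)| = |(2 7 6)(3 5 10 4 11 8)| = 6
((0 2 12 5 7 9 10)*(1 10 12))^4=((0 2 1 10)(5 7 9 12))^4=(12)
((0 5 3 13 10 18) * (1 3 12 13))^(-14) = ((0 5 12 13 10 18)(1 3))^(-14) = (0 10 12)(5 18 13)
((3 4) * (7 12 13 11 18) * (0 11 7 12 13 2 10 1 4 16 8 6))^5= ((0 11 18 12 2 10 1 4 3 16 8 6)(7 13))^5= (0 10 8 12 3 11 1 6 2 16 18 4)(7 13)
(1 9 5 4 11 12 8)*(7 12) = (1 9 5 4 11 7 12 8) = [0, 9, 2, 3, 11, 4, 6, 12, 1, 5, 10, 7, 8]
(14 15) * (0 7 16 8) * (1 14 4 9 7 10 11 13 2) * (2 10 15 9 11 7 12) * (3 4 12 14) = [15, 3, 1, 4, 11, 5, 6, 16, 0, 14, 7, 13, 2, 10, 9, 12, 8] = (0 15 12 2 1 3 4 11 13 10 7 16 8)(9 14)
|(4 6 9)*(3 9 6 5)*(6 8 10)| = 12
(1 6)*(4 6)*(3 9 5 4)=(1 3 9 5 4 6)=[0, 3, 2, 9, 6, 4, 1, 7, 8, 5]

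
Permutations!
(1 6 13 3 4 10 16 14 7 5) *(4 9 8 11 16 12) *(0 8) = (0 8 11 16 14 7 5 1 6 13 3 9)(4 10 12) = [8, 6, 2, 9, 10, 1, 13, 5, 11, 0, 12, 16, 4, 3, 7, 15, 14]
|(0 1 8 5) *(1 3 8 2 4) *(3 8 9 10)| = |(0 8 5)(1 2 4)(3 9 10)| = 3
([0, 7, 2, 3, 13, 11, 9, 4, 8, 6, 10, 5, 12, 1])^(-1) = (1 13 4 7)(5 11)(6 9)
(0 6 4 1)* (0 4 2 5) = (0 6 2 5)(1 4) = [6, 4, 5, 3, 1, 0, 2]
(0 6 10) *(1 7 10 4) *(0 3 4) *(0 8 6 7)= (0 7 10 3 4 1)(6 8)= [7, 0, 2, 4, 1, 5, 8, 10, 6, 9, 3]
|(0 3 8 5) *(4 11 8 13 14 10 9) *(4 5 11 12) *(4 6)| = |(0 3 13 14 10 9 5)(4 12 6)(8 11)| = 42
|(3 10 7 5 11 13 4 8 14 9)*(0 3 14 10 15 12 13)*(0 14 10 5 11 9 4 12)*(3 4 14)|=|(0 4 8 5 9 10 7 11 3 15)(12 13)|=10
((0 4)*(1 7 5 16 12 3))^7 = (0 4)(1 7 5 16 12 3)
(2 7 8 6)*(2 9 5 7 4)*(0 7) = (0 7 8 6 9 5)(2 4) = [7, 1, 4, 3, 2, 0, 9, 8, 6, 5]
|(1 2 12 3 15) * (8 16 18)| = |(1 2 12 3 15)(8 16 18)| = 15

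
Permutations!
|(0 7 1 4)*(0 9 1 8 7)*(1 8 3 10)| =|(1 4 9 8 7 3 10)| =7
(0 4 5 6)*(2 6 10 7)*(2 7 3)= (0 4 5 10 3 2 6)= [4, 1, 6, 2, 5, 10, 0, 7, 8, 9, 3]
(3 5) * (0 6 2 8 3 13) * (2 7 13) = [6, 1, 8, 5, 4, 2, 7, 13, 3, 9, 10, 11, 12, 0] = (0 6 7 13)(2 8 3 5)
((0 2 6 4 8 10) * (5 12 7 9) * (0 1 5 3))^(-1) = (0 3 9 7 12 5 1 10 8 4 6 2)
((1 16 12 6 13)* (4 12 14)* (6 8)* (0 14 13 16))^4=((0 14 4 12 8 6 16 13 1))^4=(0 8 1 12 13 4 16 14 6)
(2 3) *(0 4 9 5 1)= (0 4 9 5 1)(2 3)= [4, 0, 3, 2, 9, 1, 6, 7, 8, 5]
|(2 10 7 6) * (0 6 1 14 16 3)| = |(0 6 2 10 7 1 14 16 3)| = 9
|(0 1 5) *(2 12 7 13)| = |(0 1 5)(2 12 7 13)| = 12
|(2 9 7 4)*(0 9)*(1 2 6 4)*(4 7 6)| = |(0 9 6 7 1 2)| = 6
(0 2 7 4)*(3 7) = [2, 1, 3, 7, 0, 5, 6, 4] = (0 2 3 7 4)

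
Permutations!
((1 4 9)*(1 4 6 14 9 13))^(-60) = ((1 6 14 9 4 13))^(-60) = (14)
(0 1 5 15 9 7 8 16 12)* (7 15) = [1, 5, 2, 3, 4, 7, 6, 8, 16, 15, 10, 11, 0, 13, 14, 9, 12] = (0 1 5 7 8 16 12)(9 15)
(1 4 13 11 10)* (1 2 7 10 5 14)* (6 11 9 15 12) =(1 4 13 9 15 12 6 11 5 14)(2 7 10) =[0, 4, 7, 3, 13, 14, 11, 10, 8, 15, 2, 5, 6, 9, 1, 12]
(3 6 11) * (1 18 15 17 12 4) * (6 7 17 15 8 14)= [0, 18, 2, 7, 1, 5, 11, 17, 14, 9, 10, 3, 4, 13, 6, 15, 16, 12, 8]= (1 18 8 14 6 11 3 7 17 12 4)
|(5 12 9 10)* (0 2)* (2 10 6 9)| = |(0 10 5 12 2)(6 9)| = 10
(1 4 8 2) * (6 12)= (1 4 8 2)(6 12)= [0, 4, 1, 3, 8, 5, 12, 7, 2, 9, 10, 11, 6]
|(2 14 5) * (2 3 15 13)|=6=|(2 14 5 3 15 13)|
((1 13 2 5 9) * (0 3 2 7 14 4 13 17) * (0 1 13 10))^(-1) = (0 10 4 14 7 13 9 5 2 3)(1 17)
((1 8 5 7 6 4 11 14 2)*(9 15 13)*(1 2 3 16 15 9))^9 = (1 16 11 7)(3 4 5 13)(6 8 15 14)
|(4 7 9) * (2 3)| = 6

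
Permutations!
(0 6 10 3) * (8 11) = (0 6 10 3)(8 11) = [6, 1, 2, 0, 4, 5, 10, 7, 11, 9, 3, 8]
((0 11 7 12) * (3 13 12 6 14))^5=((0 11 7 6 14 3 13 12))^5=(0 3 7 12 14 11 13 6)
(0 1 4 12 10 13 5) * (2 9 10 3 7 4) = [1, 2, 9, 7, 12, 0, 6, 4, 8, 10, 13, 11, 3, 5] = (0 1 2 9 10 13 5)(3 7 4 12)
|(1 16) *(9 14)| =2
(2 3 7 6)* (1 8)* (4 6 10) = (1 8)(2 3 7 10 4 6) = [0, 8, 3, 7, 6, 5, 2, 10, 1, 9, 4]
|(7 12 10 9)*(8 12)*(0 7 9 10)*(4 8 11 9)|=7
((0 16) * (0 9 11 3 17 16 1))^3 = (0 1)(3 9 17 11 16)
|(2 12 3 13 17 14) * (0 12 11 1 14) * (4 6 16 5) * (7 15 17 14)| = 44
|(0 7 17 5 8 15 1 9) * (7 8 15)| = |(0 8 7 17 5 15 1 9)| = 8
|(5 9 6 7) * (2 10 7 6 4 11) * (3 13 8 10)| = 10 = |(2 3 13 8 10 7 5 9 4 11)|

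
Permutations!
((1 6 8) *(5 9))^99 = ((1 6 8)(5 9))^99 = (5 9)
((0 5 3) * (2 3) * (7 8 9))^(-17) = (0 3 2 5)(7 8 9)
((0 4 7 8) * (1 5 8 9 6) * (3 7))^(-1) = ((0 4 3 7 9 6 1 5 8))^(-1) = (0 8 5 1 6 9 7 3 4)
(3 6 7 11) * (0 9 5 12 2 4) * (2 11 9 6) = (0 6 7 9 5 12 11 3 2 4) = [6, 1, 4, 2, 0, 12, 7, 9, 8, 5, 10, 3, 11]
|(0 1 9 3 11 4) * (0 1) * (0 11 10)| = 7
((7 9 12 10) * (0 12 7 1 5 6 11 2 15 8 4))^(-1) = (0 4 8 15 2 11 6 5 1 10 12)(7 9)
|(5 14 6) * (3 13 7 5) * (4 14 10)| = |(3 13 7 5 10 4 14 6)| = 8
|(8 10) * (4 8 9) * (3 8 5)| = |(3 8 10 9 4 5)| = 6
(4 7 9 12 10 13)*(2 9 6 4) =[0, 1, 9, 3, 7, 5, 4, 6, 8, 12, 13, 11, 10, 2] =(2 9 12 10 13)(4 7 6)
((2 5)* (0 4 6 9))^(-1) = (0 9 6 4)(2 5) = ((0 4 6 9)(2 5))^(-1)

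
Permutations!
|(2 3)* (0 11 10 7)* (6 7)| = |(0 11 10 6 7)(2 3)| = 10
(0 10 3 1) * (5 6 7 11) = (0 10 3 1)(5 6 7 11) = [10, 0, 2, 1, 4, 6, 7, 11, 8, 9, 3, 5]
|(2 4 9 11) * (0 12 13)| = 12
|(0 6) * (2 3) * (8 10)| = 2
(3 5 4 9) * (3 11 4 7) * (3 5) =(4 9 11)(5 7) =[0, 1, 2, 3, 9, 7, 6, 5, 8, 11, 10, 4]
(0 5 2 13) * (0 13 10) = (13)(0 5 2 10) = [5, 1, 10, 3, 4, 2, 6, 7, 8, 9, 0, 11, 12, 13]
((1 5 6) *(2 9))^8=(9)(1 6 5)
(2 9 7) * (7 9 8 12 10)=[0, 1, 8, 3, 4, 5, 6, 2, 12, 9, 7, 11, 10]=(2 8 12 10 7)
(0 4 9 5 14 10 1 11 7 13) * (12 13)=(0 4 9 5 14 10 1 11 7 12 13)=[4, 11, 2, 3, 9, 14, 6, 12, 8, 5, 1, 7, 13, 0, 10]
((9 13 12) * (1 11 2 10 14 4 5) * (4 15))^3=(1 10 4 11 14 5 2 15)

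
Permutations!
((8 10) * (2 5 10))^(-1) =(2 8 10 5)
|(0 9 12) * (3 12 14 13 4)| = |(0 9 14 13 4 3 12)| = 7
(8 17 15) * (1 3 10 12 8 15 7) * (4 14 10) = (1 3 4 14 10 12 8 17 7) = [0, 3, 2, 4, 14, 5, 6, 1, 17, 9, 12, 11, 8, 13, 10, 15, 16, 7]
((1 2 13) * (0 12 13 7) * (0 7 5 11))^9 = (0 13 2 11 12 1 5)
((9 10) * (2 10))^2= (2 9 10)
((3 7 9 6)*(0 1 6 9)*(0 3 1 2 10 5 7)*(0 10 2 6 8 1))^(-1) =(0 6)(1 8)(3 7 5 10)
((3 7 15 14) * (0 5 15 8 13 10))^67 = (0 3 10 14 13 15 8 5 7)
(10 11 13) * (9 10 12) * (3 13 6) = (3 13 12 9 10 11 6) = [0, 1, 2, 13, 4, 5, 3, 7, 8, 10, 11, 6, 9, 12]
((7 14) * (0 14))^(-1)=(0 7 14)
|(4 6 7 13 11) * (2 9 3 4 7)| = |(2 9 3 4 6)(7 13 11)| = 15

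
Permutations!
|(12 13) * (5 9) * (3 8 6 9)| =|(3 8 6 9 5)(12 13)| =10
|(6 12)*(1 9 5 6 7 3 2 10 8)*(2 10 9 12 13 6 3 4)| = |(1 12 7 4 2 9 5 3 10 8)(6 13)| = 10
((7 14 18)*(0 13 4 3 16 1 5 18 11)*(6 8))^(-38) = (0 5 13 18 4 7 3 14 16 11 1)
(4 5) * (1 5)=(1 5 4)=[0, 5, 2, 3, 1, 4]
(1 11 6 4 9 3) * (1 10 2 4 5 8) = [0, 11, 4, 10, 9, 8, 5, 7, 1, 3, 2, 6] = (1 11 6 5 8)(2 4 9 3 10)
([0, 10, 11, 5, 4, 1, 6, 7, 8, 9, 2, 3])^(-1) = [0, 5, 10, 11, 4, 3, 6, 7, 8, 9, 1, 2]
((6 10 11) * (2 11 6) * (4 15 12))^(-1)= (2 11)(4 12 15)(6 10)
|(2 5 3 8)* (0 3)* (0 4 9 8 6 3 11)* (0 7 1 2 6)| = 11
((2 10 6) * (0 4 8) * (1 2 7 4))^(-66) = ((0 1 2 10 6 7 4 8))^(-66) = (0 4 6 2)(1 8 7 10)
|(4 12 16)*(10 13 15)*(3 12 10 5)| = |(3 12 16 4 10 13 15 5)| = 8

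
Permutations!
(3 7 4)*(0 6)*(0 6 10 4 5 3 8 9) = [10, 1, 2, 7, 8, 3, 6, 5, 9, 0, 4] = (0 10 4 8 9)(3 7 5)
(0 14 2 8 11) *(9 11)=(0 14 2 8 9 11)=[14, 1, 8, 3, 4, 5, 6, 7, 9, 11, 10, 0, 12, 13, 2]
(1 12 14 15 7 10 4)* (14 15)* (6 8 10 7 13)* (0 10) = (0 10 4 1 12 15 13 6 8) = [10, 12, 2, 3, 1, 5, 8, 7, 0, 9, 4, 11, 15, 6, 14, 13]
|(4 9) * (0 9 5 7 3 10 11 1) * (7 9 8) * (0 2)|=24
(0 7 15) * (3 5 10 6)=(0 7 15)(3 5 10 6)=[7, 1, 2, 5, 4, 10, 3, 15, 8, 9, 6, 11, 12, 13, 14, 0]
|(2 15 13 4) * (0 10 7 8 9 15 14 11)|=11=|(0 10 7 8 9 15 13 4 2 14 11)|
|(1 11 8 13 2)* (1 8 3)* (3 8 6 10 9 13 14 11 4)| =15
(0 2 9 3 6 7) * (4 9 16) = (0 2 16 4 9 3 6 7) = [2, 1, 16, 6, 9, 5, 7, 0, 8, 3, 10, 11, 12, 13, 14, 15, 4]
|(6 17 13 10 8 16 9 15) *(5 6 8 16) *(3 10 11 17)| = 24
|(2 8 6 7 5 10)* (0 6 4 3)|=|(0 6 7 5 10 2 8 4 3)|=9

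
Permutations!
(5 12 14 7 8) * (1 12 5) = (1 12 14 7 8) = [0, 12, 2, 3, 4, 5, 6, 8, 1, 9, 10, 11, 14, 13, 7]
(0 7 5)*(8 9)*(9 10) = (0 7 5)(8 10 9) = [7, 1, 2, 3, 4, 0, 6, 5, 10, 8, 9]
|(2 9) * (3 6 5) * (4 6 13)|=10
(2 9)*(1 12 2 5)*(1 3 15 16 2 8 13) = (1 12 8 13)(2 9 5 3 15 16) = [0, 12, 9, 15, 4, 3, 6, 7, 13, 5, 10, 11, 8, 1, 14, 16, 2]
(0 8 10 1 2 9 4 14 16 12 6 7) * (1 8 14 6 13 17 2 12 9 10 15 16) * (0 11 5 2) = (0 14 1 12 13 17)(2 10 8 15 16 9 4 6 7 11 5) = [14, 12, 10, 3, 6, 2, 7, 11, 15, 4, 8, 5, 13, 17, 1, 16, 9, 0]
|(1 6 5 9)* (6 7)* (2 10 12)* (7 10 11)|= 9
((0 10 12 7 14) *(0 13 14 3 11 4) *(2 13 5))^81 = (0 3 10 11 12 4 7)(2 13 14 5)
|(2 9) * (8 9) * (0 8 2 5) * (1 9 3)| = |(0 8 3 1 9 5)| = 6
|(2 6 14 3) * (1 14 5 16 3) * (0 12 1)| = |(0 12 1 14)(2 6 5 16 3)| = 20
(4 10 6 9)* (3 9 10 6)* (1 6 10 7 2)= (1 6 7 2)(3 9 4 10)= [0, 6, 1, 9, 10, 5, 7, 2, 8, 4, 3]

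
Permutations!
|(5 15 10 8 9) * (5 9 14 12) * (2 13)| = 6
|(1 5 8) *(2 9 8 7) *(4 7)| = 7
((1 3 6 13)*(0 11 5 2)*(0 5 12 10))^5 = ((0 11 12 10)(1 3 6 13)(2 5))^5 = (0 11 12 10)(1 3 6 13)(2 5)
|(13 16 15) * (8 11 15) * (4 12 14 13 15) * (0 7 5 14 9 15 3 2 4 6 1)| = 30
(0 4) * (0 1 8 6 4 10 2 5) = (0 10 2 5)(1 8 6 4) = [10, 8, 5, 3, 1, 0, 4, 7, 6, 9, 2]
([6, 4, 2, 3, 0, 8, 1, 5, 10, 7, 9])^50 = (10)(0 1)(4 6)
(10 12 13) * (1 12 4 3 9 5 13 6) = (1 12 6)(3 9 5 13 10 4) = [0, 12, 2, 9, 3, 13, 1, 7, 8, 5, 4, 11, 6, 10]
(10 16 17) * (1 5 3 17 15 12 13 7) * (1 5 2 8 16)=(1 2 8 16 15 12 13 7 5 3 17 10)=[0, 2, 8, 17, 4, 3, 6, 5, 16, 9, 1, 11, 13, 7, 14, 12, 15, 10]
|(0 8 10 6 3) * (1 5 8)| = |(0 1 5 8 10 6 3)| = 7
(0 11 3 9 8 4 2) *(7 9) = (0 11 3 7 9 8 4 2) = [11, 1, 0, 7, 2, 5, 6, 9, 4, 8, 10, 3]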